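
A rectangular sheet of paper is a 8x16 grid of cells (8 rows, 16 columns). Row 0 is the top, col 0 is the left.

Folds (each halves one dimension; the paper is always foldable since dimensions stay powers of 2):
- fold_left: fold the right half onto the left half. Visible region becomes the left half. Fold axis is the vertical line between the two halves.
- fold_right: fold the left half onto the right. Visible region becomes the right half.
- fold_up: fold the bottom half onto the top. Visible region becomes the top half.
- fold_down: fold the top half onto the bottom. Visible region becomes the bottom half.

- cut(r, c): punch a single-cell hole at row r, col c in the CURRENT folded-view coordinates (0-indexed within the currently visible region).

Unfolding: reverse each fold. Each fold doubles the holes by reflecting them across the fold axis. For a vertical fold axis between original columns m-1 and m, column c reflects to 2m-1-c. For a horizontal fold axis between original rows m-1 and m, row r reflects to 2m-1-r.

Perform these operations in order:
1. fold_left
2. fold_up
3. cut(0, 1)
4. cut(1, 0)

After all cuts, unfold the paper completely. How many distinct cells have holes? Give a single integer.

Op 1 fold_left: fold axis v@8; visible region now rows[0,8) x cols[0,8) = 8x8
Op 2 fold_up: fold axis h@4; visible region now rows[0,4) x cols[0,8) = 4x8
Op 3 cut(0, 1): punch at orig (0,1); cuts so far [(0, 1)]; region rows[0,4) x cols[0,8) = 4x8
Op 4 cut(1, 0): punch at orig (1,0); cuts so far [(0, 1), (1, 0)]; region rows[0,4) x cols[0,8) = 4x8
Unfold 1 (reflect across h@4): 4 holes -> [(0, 1), (1, 0), (6, 0), (7, 1)]
Unfold 2 (reflect across v@8): 8 holes -> [(0, 1), (0, 14), (1, 0), (1, 15), (6, 0), (6, 15), (7, 1), (7, 14)]

Answer: 8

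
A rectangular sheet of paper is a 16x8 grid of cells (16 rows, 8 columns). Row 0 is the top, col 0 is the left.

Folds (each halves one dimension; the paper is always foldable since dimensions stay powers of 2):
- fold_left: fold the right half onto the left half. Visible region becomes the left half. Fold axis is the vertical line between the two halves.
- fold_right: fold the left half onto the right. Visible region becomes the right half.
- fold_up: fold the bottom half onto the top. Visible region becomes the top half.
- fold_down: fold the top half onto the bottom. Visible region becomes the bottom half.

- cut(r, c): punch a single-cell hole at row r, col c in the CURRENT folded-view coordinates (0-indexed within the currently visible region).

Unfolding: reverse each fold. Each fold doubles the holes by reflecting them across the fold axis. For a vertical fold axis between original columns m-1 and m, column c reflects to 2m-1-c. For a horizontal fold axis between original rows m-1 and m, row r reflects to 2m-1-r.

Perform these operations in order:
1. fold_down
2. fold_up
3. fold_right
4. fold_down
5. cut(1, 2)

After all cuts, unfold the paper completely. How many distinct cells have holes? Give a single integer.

Op 1 fold_down: fold axis h@8; visible region now rows[8,16) x cols[0,8) = 8x8
Op 2 fold_up: fold axis h@12; visible region now rows[8,12) x cols[0,8) = 4x8
Op 3 fold_right: fold axis v@4; visible region now rows[8,12) x cols[4,8) = 4x4
Op 4 fold_down: fold axis h@10; visible region now rows[10,12) x cols[4,8) = 2x4
Op 5 cut(1, 2): punch at orig (11,6); cuts so far [(11, 6)]; region rows[10,12) x cols[4,8) = 2x4
Unfold 1 (reflect across h@10): 2 holes -> [(8, 6), (11, 6)]
Unfold 2 (reflect across v@4): 4 holes -> [(8, 1), (8, 6), (11, 1), (11, 6)]
Unfold 3 (reflect across h@12): 8 holes -> [(8, 1), (8, 6), (11, 1), (11, 6), (12, 1), (12, 6), (15, 1), (15, 6)]
Unfold 4 (reflect across h@8): 16 holes -> [(0, 1), (0, 6), (3, 1), (3, 6), (4, 1), (4, 6), (7, 1), (7, 6), (8, 1), (8, 6), (11, 1), (11, 6), (12, 1), (12, 6), (15, 1), (15, 6)]

Answer: 16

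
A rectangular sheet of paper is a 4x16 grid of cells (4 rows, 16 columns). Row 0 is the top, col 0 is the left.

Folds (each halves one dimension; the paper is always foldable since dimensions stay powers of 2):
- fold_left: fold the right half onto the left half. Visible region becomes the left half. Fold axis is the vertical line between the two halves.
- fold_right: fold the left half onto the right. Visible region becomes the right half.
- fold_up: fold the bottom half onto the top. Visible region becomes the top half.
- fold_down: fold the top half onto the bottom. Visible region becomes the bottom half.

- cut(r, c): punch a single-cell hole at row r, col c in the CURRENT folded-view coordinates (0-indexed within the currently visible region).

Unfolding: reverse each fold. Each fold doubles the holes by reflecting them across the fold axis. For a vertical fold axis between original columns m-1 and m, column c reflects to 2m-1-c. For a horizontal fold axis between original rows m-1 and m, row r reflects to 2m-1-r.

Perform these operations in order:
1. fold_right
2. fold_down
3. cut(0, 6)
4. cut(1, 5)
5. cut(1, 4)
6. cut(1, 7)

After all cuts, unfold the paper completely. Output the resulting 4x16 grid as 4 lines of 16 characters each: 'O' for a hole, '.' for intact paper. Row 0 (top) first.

Op 1 fold_right: fold axis v@8; visible region now rows[0,4) x cols[8,16) = 4x8
Op 2 fold_down: fold axis h@2; visible region now rows[2,4) x cols[8,16) = 2x8
Op 3 cut(0, 6): punch at orig (2,14); cuts so far [(2, 14)]; region rows[2,4) x cols[8,16) = 2x8
Op 4 cut(1, 5): punch at orig (3,13); cuts so far [(2, 14), (3, 13)]; region rows[2,4) x cols[8,16) = 2x8
Op 5 cut(1, 4): punch at orig (3,12); cuts so far [(2, 14), (3, 12), (3, 13)]; region rows[2,4) x cols[8,16) = 2x8
Op 6 cut(1, 7): punch at orig (3,15); cuts so far [(2, 14), (3, 12), (3, 13), (3, 15)]; region rows[2,4) x cols[8,16) = 2x8
Unfold 1 (reflect across h@2): 8 holes -> [(0, 12), (0, 13), (0, 15), (1, 14), (2, 14), (3, 12), (3, 13), (3, 15)]
Unfold 2 (reflect across v@8): 16 holes -> [(0, 0), (0, 2), (0, 3), (0, 12), (0, 13), (0, 15), (1, 1), (1, 14), (2, 1), (2, 14), (3, 0), (3, 2), (3, 3), (3, 12), (3, 13), (3, 15)]

Answer: O.OO........OO.O
.O............O.
.O............O.
O.OO........OO.O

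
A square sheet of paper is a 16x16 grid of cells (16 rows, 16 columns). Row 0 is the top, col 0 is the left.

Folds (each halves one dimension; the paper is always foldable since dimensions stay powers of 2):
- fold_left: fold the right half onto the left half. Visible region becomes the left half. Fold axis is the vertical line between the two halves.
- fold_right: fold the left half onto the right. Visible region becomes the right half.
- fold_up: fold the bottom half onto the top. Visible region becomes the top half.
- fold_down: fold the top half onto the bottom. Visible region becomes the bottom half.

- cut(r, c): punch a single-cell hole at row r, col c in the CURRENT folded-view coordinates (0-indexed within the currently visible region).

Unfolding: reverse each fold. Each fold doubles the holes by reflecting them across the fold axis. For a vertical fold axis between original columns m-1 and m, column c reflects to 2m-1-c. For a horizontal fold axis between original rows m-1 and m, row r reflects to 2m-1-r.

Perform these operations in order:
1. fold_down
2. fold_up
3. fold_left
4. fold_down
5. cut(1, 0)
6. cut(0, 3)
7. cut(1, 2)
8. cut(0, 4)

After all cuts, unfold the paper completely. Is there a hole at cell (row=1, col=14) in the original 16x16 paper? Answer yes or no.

Answer: no

Derivation:
Op 1 fold_down: fold axis h@8; visible region now rows[8,16) x cols[0,16) = 8x16
Op 2 fold_up: fold axis h@12; visible region now rows[8,12) x cols[0,16) = 4x16
Op 3 fold_left: fold axis v@8; visible region now rows[8,12) x cols[0,8) = 4x8
Op 4 fold_down: fold axis h@10; visible region now rows[10,12) x cols[0,8) = 2x8
Op 5 cut(1, 0): punch at orig (11,0); cuts so far [(11, 0)]; region rows[10,12) x cols[0,8) = 2x8
Op 6 cut(0, 3): punch at orig (10,3); cuts so far [(10, 3), (11, 0)]; region rows[10,12) x cols[0,8) = 2x8
Op 7 cut(1, 2): punch at orig (11,2); cuts so far [(10, 3), (11, 0), (11, 2)]; region rows[10,12) x cols[0,8) = 2x8
Op 8 cut(0, 4): punch at orig (10,4); cuts so far [(10, 3), (10, 4), (11, 0), (11, 2)]; region rows[10,12) x cols[0,8) = 2x8
Unfold 1 (reflect across h@10): 8 holes -> [(8, 0), (8, 2), (9, 3), (9, 4), (10, 3), (10, 4), (11, 0), (11, 2)]
Unfold 2 (reflect across v@8): 16 holes -> [(8, 0), (8, 2), (8, 13), (8, 15), (9, 3), (9, 4), (9, 11), (9, 12), (10, 3), (10, 4), (10, 11), (10, 12), (11, 0), (11, 2), (11, 13), (11, 15)]
Unfold 3 (reflect across h@12): 32 holes -> [(8, 0), (8, 2), (8, 13), (8, 15), (9, 3), (9, 4), (9, 11), (9, 12), (10, 3), (10, 4), (10, 11), (10, 12), (11, 0), (11, 2), (11, 13), (11, 15), (12, 0), (12, 2), (12, 13), (12, 15), (13, 3), (13, 4), (13, 11), (13, 12), (14, 3), (14, 4), (14, 11), (14, 12), (15, 0), (15, 2), (15, 13), (15, 15)]
Unfold 4 (reflect across h@8): 64 holes -> [(0, 0), (0, 2), (0, 13), (0, 15), (1, 3), (1, 4), (1, 11), (1, 12), (2, 3), (2, 4), (2, 11), (2, 12), (3, 0), (3, 2), (3, 13), (3, 15), (4, 0), (4, 2), (4, 13), (4, 15), (5, 3), (5, 4), (5, 11), (5, 12), (6, 3), (6, 4), (6, 11), (6, 12), (7, 0), (7, 2), (7, 13), (7, 15), (8, 0), (8, 2), (8, 13), (8, 15), (9, 3), (9, 4), (9, 11), (9, 12), (10, 3), (10, 4), (10, 11), (10, 12), (11, 0), (11, 2), (11, 13), (11, 15), (12, 0), (12, 2), (12, 13), (12, 15), (13, 3), (13, 4), (13, 11), (13, 12), (14, 3), (14, 4), (14, 11), (14, 12), (15, 0), (15, 2), (15, 13), (15, 15)]
Holes: [(0, 0), (0, 2), (0, 13), (0, 15), (1, 3), (1, 4), (1, 11), (1, 12), (2, 3), (2, 4), (2, 11), (2, 12), (3, 0), (3, 2), (3, 13), (3, 15), (4, 0), (4, 2), (4, 13), (4, 15), (5, 3), (5, 4), (5, 11), (5, 12), (6, 3), (6, 4), (6, 11), (6, 12), (7, 0), (7, 2), (7, 13), (7, 15), (8, 0), (8, 2), (8, 13), (8, 15), (9, 3), (9, 4), (9, 11), (9, 12), (10, 3), (10, 4), (10, 11), (10, 12), (11, 0), (11, 2), (11, 13), (11, 15), (12, 0), (12, 2), (12, 13), (12, 15), (13, 3), (13, 4), (13, 11), (13, 12), (14, 3), (14, 4), (14, 11), (14, 12), (15, 0), (15, 2), (15, 13), (15, 15)]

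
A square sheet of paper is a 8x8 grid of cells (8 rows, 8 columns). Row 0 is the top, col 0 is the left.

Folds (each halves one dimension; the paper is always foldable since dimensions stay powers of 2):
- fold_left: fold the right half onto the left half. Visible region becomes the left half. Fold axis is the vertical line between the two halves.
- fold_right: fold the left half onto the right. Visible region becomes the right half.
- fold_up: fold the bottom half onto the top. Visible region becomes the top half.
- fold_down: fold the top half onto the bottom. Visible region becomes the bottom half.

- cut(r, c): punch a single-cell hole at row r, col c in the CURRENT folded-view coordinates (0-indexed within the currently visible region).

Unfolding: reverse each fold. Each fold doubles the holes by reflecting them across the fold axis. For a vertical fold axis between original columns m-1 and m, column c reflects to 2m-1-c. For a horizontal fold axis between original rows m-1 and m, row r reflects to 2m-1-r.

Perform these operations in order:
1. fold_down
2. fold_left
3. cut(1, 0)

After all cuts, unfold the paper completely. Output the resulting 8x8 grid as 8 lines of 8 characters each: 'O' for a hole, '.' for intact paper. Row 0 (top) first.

Answer: ........
........
O......O
........
........
O......O
........
........

Derivation:
Op 1 fold_down: fold axis h@4; visible region now rows[4,8) x cols[0,8) = 4x8
Op 2 fold_left: fold axis v@4; visible region now rows[4,8) x cols[0,4) = 4x4
Op 3 cut(1, 0): punch at orig (5,0); cuts so far [(5, 0)]; region rows[4,8) x cols[0,4) = 4x4
Unfold 1 (reflect across v@4): 2 holes -> [(5, 0), (5, 7)]
Unfold 2 (reflect across h@4): 4 holes -> [(2, 0), (2, 7), (5, 0), (5, 7)]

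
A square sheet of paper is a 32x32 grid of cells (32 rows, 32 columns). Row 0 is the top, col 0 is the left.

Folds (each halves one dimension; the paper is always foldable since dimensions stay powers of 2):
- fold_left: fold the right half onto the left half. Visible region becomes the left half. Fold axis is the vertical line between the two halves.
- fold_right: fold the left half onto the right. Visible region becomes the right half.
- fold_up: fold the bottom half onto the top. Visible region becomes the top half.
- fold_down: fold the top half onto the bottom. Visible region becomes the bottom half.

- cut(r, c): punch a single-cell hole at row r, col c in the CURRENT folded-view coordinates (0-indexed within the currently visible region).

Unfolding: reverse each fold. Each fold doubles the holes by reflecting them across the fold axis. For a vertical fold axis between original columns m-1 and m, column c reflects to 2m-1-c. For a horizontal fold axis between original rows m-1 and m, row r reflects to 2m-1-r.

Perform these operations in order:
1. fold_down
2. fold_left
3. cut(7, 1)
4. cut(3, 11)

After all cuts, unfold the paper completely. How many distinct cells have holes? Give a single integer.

Op 1 fold_down: fold axis h@16; visible region now rows[16,32) x cols[0,32) = 16x32
Op 2 fold_left: fold axis v@16; visible region now rows[16,32) x cols[0,16) = 16x16
Op 3 cut(7, 1): punch at orig (23,1); cuts so far [(23, 1)]; region rows[16,32) x cols[0,16) = 16x16
Op 4 cut(3, 11): punch at orig (19,11); cuts so far [(19, 11), (23, 1)]; region rows[16,32) x cols[0,16) = 16x16
Unfold 1 (reflect across v@16): 4 holes -> [(19, 11), (19, 20), (23, 1), (23, 30)]
Unfold 2 (reflect across h@16): 8 holes -> [(8, 1), (8, 30), (12, 11), (12, 20), (19, 11), (19, 20), (23, 1), (23, 30)]

Answer: 8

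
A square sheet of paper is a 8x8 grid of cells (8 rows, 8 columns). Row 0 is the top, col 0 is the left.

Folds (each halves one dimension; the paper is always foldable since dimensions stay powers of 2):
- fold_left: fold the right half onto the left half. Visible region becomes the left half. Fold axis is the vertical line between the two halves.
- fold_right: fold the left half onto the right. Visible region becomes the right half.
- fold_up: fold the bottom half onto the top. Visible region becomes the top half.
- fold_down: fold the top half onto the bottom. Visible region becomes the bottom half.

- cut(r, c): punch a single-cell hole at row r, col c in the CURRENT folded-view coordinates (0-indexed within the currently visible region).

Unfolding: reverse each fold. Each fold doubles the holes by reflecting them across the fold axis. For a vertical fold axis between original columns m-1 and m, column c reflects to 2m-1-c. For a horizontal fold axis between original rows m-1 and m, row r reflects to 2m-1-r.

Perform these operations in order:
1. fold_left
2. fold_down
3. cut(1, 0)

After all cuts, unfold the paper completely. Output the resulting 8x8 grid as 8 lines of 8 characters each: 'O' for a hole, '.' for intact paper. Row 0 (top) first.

Op 1 fold_left: fold axis v@4; visible region now rows[0,8) x cols[0,4) = 8x4
Op 2 fold_down: fold axis h@4; visible region now rows[4,8) x cols[0,4) = 4x4
Op 3 cut(1, 0): punch at orig (5,0); cuts so far [(5, 0)]; region rows[4,8) x cols[0,4) = 4x4
Unfold 1 (reflect across h@4): 2 holes -> [(2, 0), (5, 0)]
Unfold 2 (reflect across v@4): 4 holes -> [(2, 0), (2, 7), (5, 0), (5, 7)]

Answer: ........
........
O......O
........
........
O......O
........
........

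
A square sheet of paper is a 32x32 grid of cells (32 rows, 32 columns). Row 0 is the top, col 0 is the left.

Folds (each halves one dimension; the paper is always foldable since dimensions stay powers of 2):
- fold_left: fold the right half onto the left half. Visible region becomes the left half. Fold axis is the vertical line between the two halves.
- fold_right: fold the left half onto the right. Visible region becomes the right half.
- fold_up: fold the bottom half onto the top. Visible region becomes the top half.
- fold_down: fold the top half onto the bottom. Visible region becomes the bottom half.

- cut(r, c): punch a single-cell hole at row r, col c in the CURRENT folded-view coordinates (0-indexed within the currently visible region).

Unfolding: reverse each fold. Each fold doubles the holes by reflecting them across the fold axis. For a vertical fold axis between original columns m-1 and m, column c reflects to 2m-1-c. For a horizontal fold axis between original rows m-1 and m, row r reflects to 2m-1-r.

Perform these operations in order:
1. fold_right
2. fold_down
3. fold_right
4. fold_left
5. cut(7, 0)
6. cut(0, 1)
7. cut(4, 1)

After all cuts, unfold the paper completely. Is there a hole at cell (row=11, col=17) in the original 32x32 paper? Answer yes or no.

Answer: yes

Derivation:
Op 1 fold_right: fold axis v@16; visible region now rows[0,32) x cols[16,32) = 32x16
Op 2 fold_down: fold axis h@16; visible region now rows[16,32) x cols[16,32) = 16x16
Op 3 fold_right: fold axis v@24; visible region now rows[16,32) x cols[24,32) = 16x8
Op 4 fold_left: fold axis v@28; visible region now rows[16,32) x cols[24,28) = 16x4
Op 5 cut(7, 0): punch at orig (23,24); cuts so far [(23, 24)]; region rows[16,32) x cols[24,28) = 16x4
Op 6 cut(0, 1): punch at orig (16,25); cuts so far [(16, 25), (23, 24)]; region rows[16,32) x cols[24,28) = 16x4
Op 7 cut(4, 1): punch at orig (20,25); cuts so far [(16, 25), (20, 25), (23, 24)]; region rows[16,32) x cols[24,28) = 16x4
Unfold 1 (reflect across v@28): 6 holes -> [(16, 25), (16, 30), (20, 25), (20, 30), (23, 24), (23, 31)]
Unfold 2 (reflect across v@24): 12 holes -> [(16, 17), (16, 22), (16, 25), (16, 30), (20, 17), (20, 22), (20, 25), (20, 30), (23, 16), (23, 23), (23, 24), (23, 31)]
Unfold 3 (reflect across h@16): 24 holes -> [(8, 16), (8, 23), (8, 24), (8, 31), (11, 17), (11, 22), (11, 25), (11, 30), (15, 17), (15, 22), (15, 25), (15, 30), (16, 17), (16, 22), (16, 25), (16, 30), (20, 17), (20, 22), (20, 25), (20, 30), (23, 16), (23, 23), (23, 24), (23, 31)]
Unfold 4 (reflect across v@16): 48 holes -> [(8, 0), (8, 7), (8, 8), (8, 15), (8, 16), (8, 23), (8, 24), (8, 31), (11, 1), (11, 6), (11, 9), (11, 14), (11, 17), (11, 22), (11, 25), (11, 30), (15, 1), (15, 6), (15, 9), (15, 14), (15, 17), (15, 22), (15, 25), (15, 30), (16, 1), (16, 6), (16, 9), (16, 14), (16, 17), (16, 22), (16, 25), (16, 30), (20, 1), (20, 6), (20, 9), (20, 14), (20, 17), (20, 22), (20, 25), (20, 30), (23, 0), (23, 7), (23, 8), (23, 15), (23, 16), (23, 23), (23, 24), (23, 31)]
Holes: [(8, 0), (8, 7), (8, 8), (8, 15), (8, 16), (8, 23), (8, 24), (8, 31), (11, 1), (11, 6), (11, 9), (11, 14), (11, 17), (11, 22), (11, 25), (11, 30), (15, 1), (15, 6), (15, 9), (15, 14), (15, 17), (15, 22), (15, 25), (15, 30), (16, 1), (16, 6), (16, 9), (16, 14), (16, 17), (16, 22), (16, 25), (16, 30), (20, 1), (20, 6), (20, 9), (20, 14), (20, 17), (20, 22), (20, 25), (20, 30), (23, 0), (23, 7), (23, 8), (23, 15), (23, 16), (23, 23), (23, 24), (23, 31)]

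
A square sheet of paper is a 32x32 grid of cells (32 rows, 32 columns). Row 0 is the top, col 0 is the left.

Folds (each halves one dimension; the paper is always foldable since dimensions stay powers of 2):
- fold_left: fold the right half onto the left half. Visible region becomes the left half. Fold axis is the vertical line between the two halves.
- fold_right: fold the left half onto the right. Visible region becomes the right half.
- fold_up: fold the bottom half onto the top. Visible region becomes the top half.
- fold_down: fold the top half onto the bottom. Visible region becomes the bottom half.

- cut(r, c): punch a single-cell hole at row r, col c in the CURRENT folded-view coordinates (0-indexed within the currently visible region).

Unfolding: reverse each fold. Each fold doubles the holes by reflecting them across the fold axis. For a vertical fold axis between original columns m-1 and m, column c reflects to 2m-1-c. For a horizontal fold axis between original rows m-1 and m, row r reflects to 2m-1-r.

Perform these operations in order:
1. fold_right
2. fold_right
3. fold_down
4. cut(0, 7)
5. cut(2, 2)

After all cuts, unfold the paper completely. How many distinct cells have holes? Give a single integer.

Op 1 fold_right: fold axis v@16; visible region now rows[0,32) x cols[16,32) = 32x16
Op 2 fold_right: fold axis v@24; visible region now rows[0,32) x cols[24,32) = 32x8
Op 3 fold_down: fold axis h@16; visible region now rows[16,32) x cols[24,32) = 16x8
Op 4 cut(0, 7): punch at orig (16,31); cuts so far [(16, 31)]; region rows[16,32) x cols[24,32) = 16x8
Op 5 cut(2, 2): punch at orig (18,26); cuts so far [(16, 31), (18, 26)]; region rows[16,32) x cols[24,32) = 16x8
Unfold 1 (reflect across h@16): 4 holes -> [(13, 26), (15, 31), (16, 31), (18, 26)]
Unfold 2 (reflect across v@24): 8 holes -> [(13, 21), (13, 26), (15, 16), (15, 31), (16, 16), (16, 31), (18, 21), (18, 26)]
Unfold 3 (reflect across v@16): 16 holes -> [(13, 5), (13, 10), (13, 21), (13, 26), (15, 0), (15, 15), (15, 16), (15, 31), (16, 0), (16, 15), (16, 16), (16, 31), (18, 5), (18, 10), (18, 21), (18, 26)]

Answer: 16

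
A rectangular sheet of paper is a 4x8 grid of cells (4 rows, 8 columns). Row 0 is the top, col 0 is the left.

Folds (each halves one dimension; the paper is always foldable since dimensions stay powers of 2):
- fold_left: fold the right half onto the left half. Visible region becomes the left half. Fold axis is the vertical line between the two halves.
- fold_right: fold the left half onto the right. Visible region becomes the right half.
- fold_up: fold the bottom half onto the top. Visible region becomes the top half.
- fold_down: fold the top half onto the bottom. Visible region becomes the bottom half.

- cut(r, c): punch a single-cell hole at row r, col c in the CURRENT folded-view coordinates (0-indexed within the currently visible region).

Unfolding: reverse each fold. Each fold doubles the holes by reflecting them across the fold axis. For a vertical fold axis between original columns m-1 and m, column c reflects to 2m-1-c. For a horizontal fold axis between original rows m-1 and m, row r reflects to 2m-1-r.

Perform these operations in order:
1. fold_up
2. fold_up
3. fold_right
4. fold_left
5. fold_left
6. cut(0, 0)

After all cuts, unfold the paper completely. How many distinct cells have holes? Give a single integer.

Answer: 32

Derivation:
Op 1 fold_up: fold axis h@2; visible region now rows[0,2) x cols[0,8) = 2x8
Op 2 fold_up: fold axis h@1; visible region now rows[0,1) x cols[0,8) = 1x8
Op 3 fold_right: fold axis v@4; visible region now rows[0,1) x cols[4,8) = 1x4
Op 4 fold_left: fold axis v@6; visible region now rows[0,1) x cols[4,6) = 1x2
Op 5 fold_left: fold axis v@5; visible region now rows[0,1) x cols[4,5) = 1x1
Op 6 cut(0, 0): punch at orig (0,4); cuts so far [(0, 4)]; region rows[0,1) x cols[4,5) = 1x1
Unfold 1 (reflect across v@5): 2 holes -> [(0, 4), (0, 5)]
Unfold 2 (reflect across v@6): 4 holes -> [(0, 4), (0, 5), (0, 6), (0, 7)]
Unfold 3 (reflect across v@4): 8 holes -> [(0, 0), (0, 1), (0, 2), (0, 3), (0, 4), (0, 5), (0, 6), (0, 7)]
Unfold 4 (reflect across h@1): 16 holes -> [(0, 0), (0, 1), (0, 2), (0, 3), (0, 4), (0, 5), (0, 6), (0, 7), (1, 0), (1, 1), (1, 2), (1, 3), (1, 4), (1, 5), (1, 6), (1, 7)]
Unfold 5 (reflect across h@2): 32 holes -> [(0, 0), (0, 1), (0, 2), (0, 3), (0, 4), (0, 5), (0, 6), (0, 7), (1, 0), (1, 1), (1, 2), (1, 3), (1, 4), (1, 5), (1, 6), (1, 7), (2, 0), (2, 1), (2, 2), (2, 3), (2, 4), (2, 5), (2, 6), (2, 7), (3, 0), (3, 1), (3, 2), (3, 3), (3, 4), (3, 5), (3, 6), (3, 7)]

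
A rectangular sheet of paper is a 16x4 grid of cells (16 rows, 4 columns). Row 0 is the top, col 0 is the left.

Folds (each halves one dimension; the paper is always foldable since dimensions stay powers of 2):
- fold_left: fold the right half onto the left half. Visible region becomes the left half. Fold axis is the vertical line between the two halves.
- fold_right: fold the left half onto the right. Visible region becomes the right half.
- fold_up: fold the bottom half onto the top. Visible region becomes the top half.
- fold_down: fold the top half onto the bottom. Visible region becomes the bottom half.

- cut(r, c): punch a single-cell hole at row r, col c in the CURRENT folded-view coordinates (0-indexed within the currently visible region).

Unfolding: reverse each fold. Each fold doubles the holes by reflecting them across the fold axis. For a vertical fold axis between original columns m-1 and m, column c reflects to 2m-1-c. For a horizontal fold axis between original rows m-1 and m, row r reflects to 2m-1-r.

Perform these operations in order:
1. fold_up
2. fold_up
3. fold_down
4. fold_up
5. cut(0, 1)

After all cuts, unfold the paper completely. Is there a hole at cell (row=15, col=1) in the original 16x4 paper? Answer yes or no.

Op 1 fold_up: fold axis h@8; visible region now rows[0,8) x cols[0,4) = 8x4
Op 2 fold_up: fold axis h@4; visible region now rows[0,4) x cols[0,4) = 4x4
Op 3 fold_down: fold axis h@2; visible region now rows[2,4) x cols[0,4) = 2x4
Op 4 fold_up: fold axis h@3; visible region now rows[2,3) x cols[0,4) = 1x4
Op 5 cut(0, 1): punch at orig (2,1); cuts so far [(2, 1)]; region rows[2,3) x cols[0,4) = 1x4
Unfold 1 (reflect across h@3): 2 holes -> [(2, 1), (3, 1)]
Unfold 2 (reflect across h@2): 4 holes -> [(0, 1), (1, 1), (2, 1), (3, 1)]
Unfold 3 (reflect across h@4): 8 holes -> [(0, 1), (1, 1), (2, 1), (3, 1), (4, 1), (5, 1), (6, 1), (7, 1)]
Unfold 4 (reflect across h@8): 16 holes -> [(0, 1), (1, 1), (2, 1), (3, 1), (4, 1), (5, 1), (6, 1), (7, 1), (8, 1), (9, 1), (10, 1), (11, 1), (12, 1), (13, 1), (14, 1), (15, 1)]
Holes: [(0, 1), (1, 1), (2, 1), (3, 1), (4, 1), (5, 1), (6, 1), (7, 1), (8, 1), (9, 1), (10, 1), (11, 1), (12, 1), (13, 1), (14, 1), (15, 1)]

Answer: yes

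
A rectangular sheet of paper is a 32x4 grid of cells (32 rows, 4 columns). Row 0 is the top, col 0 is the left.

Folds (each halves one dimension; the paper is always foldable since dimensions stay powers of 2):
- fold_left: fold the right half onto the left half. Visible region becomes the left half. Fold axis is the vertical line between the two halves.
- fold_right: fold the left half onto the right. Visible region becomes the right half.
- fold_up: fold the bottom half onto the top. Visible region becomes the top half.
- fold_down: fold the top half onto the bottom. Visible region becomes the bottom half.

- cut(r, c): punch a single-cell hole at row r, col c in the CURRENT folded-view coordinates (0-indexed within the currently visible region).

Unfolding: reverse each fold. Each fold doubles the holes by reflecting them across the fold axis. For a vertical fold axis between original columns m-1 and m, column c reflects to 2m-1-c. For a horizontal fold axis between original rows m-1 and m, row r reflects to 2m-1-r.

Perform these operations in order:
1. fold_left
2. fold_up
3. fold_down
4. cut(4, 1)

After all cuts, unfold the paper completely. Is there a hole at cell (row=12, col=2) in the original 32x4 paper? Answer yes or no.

Answer: yes

Derivation:
Op 1 fold_left: fold axis v@2; visible region now rows[0,32) x cols[0,2) = 32x2
Op 2 fold_up: fold axis h@16; visible region now rows[0,16) x cols[0,2) = 16x2
Op 3 fold_down: fold axis h@8; visible region now rows[8,16) x cols[0,2) = 8x2
Op 4 cut(4, 1): punch at orig (12,1); cuts so far [(12, 1)]; region rows[8,16) x cols[0,2) = 8x2
Unfold 1 (reflect across h@8): 2 holes -> [(3, 1), (12, 1)]
Unfold 2 (reflect across h@16): 4 holes -> [(3, 1), (12, 1), (19, 1), (28, 1)]
Unfold 3 (reflect across v@2): 8 holes -> [(3, 1), (3, 2), (12, 1), (12, 2), (19, 1), (19, 2), (28, 1), (28, 2)]
Holes: [(3, 1), (3, 2), (12, 1), (12, 2), (19, 1), (19, 2), (28, 1), (28, 2)]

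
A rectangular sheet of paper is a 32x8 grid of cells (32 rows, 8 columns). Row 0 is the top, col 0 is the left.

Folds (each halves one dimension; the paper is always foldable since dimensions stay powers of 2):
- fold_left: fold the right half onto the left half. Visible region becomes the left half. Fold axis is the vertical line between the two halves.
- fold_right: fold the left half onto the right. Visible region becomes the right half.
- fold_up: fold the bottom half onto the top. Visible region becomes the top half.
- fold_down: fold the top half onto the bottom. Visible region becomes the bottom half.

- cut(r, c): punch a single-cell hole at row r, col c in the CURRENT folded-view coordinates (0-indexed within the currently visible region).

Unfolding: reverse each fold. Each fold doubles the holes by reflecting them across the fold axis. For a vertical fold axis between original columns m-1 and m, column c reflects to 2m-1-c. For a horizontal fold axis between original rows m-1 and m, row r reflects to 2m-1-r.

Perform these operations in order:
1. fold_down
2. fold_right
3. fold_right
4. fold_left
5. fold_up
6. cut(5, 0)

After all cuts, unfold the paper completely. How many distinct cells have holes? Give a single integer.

Op 1 fold_down: fold axis h@16; visible region now rows[16,32) x cols[0,8) = 16x8
Op 2 fold_right: fold axis v@4; visible region now rows[16,32) x cols[4,8) = 16x4
Op 3 fold_right: fold axis v@6; visible region now rows[16,32) x cols[6,8) = 16x2
Op 4 fold_left: fold axis v@7; visible region now rows[16,32) x cols[6,7) = 16x1
Op 5 fold_up: fold axis h@24; visible region now rows[16,24) x cols[6,7) = 8x1
Op 6 cut(5, 0): punch at orig (21,6); cuts so far [(21, 6)]; region rows[16,24) x cols[6,7) = 8x1
Unfold 1 (reflect across h@24): 2 holes -> [(21, 6), (26, 6)]
Unfold 2 (reflect across v@7): 4 holes -> [(21, 6), (21, 7), (26, 6), (26, 7)]
Unfold 3 (reflect across v@6): 8 holes -> [(21, 4), (21, 5), (21, 6), (21, 7), (26, 4), (26, 5), (26, 6), (26, 7)]
Unfold 4 (reflect across v@4): 16 holes -> [(21, 0), (21, 1), (21, 2), (21, 3), (21, 4), (21, 5), (21, 6), (21, 7), (26, 0), (26, 1), (26, 2), (26, 3), (26, 4), (26, 5), (26, 6), (26, 7)]
Unfold 5 (reflect across h@16): 32 holes -> [(5, 0), (5, 1), (5, 2), (5, 3), (5, 4), (5, 5), (5, 6), (5, 7), (10, 0), (10, 1), (10, 2), (10, 3), (10, 4), (10, 5), (10, 6), (10, 7), (21, 0), (21, 1), (21, 2), (21, 3), (21, 4), (21, 5), (21, 6), (21, 7), (26, 0), (26, 1), (26, 2), (26, 3), (26, 4), (26, 5), (26, 6), (26, 7)]

Answer: 32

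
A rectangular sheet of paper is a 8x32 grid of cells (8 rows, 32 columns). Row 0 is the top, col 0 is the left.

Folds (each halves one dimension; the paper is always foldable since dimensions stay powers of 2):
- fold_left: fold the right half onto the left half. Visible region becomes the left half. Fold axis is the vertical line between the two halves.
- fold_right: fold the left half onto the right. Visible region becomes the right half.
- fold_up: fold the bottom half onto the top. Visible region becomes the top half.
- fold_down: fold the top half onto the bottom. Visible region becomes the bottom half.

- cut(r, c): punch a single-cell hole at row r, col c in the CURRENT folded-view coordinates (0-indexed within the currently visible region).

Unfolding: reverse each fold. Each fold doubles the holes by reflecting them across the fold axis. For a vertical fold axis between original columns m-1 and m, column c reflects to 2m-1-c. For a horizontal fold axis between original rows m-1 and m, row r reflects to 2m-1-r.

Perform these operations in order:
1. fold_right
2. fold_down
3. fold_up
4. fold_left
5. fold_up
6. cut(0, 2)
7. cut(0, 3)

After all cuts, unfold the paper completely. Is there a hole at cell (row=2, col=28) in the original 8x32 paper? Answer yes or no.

Answer: yes

Derivation:
Op 1 fold_right: fold axis v@16; visible region now rows[0,8) x cols[16,32) = 8x16
Op 2 fold_down: fold axis h@4; visible region now rows[4,8) x cols[16,32) = 4x16
Op 3 fold_up: fold axis h@6; visible region now rows[4,6) x cols[16,32) = 2x16
Op 4 fold_left: fold axis v@24; visible region now rows[4,6) x cols[16,24) = 2x8
Op 5 fold_up: fold axis h@5; visible region now rows[4,5) x cols[16,24) = 1x8
Op 6 cut(0, 2): punch at orig (4,18); cuts so far [(4, 18)]; region rows[4,5) x cols[16,24) = 1x8
Op 7 cut(0, 3): punch at orig (4,19); cuts so far [(4, 18), (4, 19)]; region rows[4,5) x cols[16,24) = 1x8
Unfold 1 (reflect across h@5): 4 holes -> [(4, 18), (4, 19), (5, 18), (5, 19)]
Unfold 2 (reflect across v@24): 8 holes -> [(4, 18), (4, 19), (4, 28), (4, 29), (5, 18), (5, 19), (5, 28), (5, 29)]
Unfold 3 (reflect across h@6): 16 holes -> [(4, 18), (4, 19), (4, 28), (4, 29), (5, 18), (5, 19), (5, 28), (5, 29), (6, 18), (6, 19), (6, 28), (6, 29), (7, 18), (7, 19), (7, 28), (7, 29)]
Unfold 4 (reflect across h@4): 32 holes -> [(0, 18), (0, 19), (0, 28), (0, 29), (1, 18), (1, 19), (1, 28), (1, 29), (2, 18), (2, 19), (2, 28), (2, 29), (3, 18), (3, 19), (3, 28), (3, 29), (4, 18), (4, 19), (4, 28), (4, 29), (5, 18), (5, 19), (5, 28), (5, 29), (6, 18), (6, 19), (6, 28), (6, 29), (7, 18), (7, 19), (7, 28), (7, 29)]
Unfold 5 (reflect across v@16): 64 holes -> [(0, 2), (0, 3), (0, 12), (0, 13), (0, 18), (0, 19), (0, 28), (0, 29), (1, 2), (1, 3), (1, 12), (1, 13), (1, 18), (1, 19), (1, 28), (1, 29), (2, 2), (2, 3), (2, 12), (2, 13), (2, 18), (2, 19), (2, 28), (2, 29), (3, 2), (3, 3), (3, 12), (3, 13), (3, 18), (3, 19), (3, 28), (3, 29), (4, 2), (4, 3), (4, 12), (4, 13), (4, 18), (4, 19), (4, 28), (4, 29), (5, 2), (5, 3), (5, 12), (5, 13), (5, 18), (5, 19), (5, 28), (5, 29), (6, 2), (6, 3), (6, 12), (6, 13), (6, 18), (6, 19), (6, 28), (6, 29), (7, 2), (7, 3), (7, 12), (7, 13), (7, 18), (7, 19), (7, 28), (7, 29)]
Holes: [(0, 2), (0, 3), (0, 12), (0, 13), (0, 18), (0, 19), (0, 28), (0, 29), (1, 2), (1, 3), (1, 12), (1, 13), (1, 18), (1, 19), (1, 28), (1, 29), (2, 2), (2, 3), (2, 12), (2, 13), (2, 18), (2, 19), (2, 28), (2, 29), (3, 2), (3, 3), (3, 12), (3, 13), (3, 18), (3, 19), (3, 28), (3, 29), (4, 2), (4, 3), (4, 12), (4, 13), (4, 18), (4, 19), (4, 28), (4, 29), (5, 2), (5, 3), (5, 12), (5, 13), (5, 18), (5, 19), (5, 28), (5, 29), (6, 2), (6, 3), (6, 12), (6, 13), (6, 18), (6, 19), (6, 28), (6, 29), (7, 2), (7, 3), (7, 12), (7, 13), (7, 18), (7, 19), (7, 28), (7, 29)]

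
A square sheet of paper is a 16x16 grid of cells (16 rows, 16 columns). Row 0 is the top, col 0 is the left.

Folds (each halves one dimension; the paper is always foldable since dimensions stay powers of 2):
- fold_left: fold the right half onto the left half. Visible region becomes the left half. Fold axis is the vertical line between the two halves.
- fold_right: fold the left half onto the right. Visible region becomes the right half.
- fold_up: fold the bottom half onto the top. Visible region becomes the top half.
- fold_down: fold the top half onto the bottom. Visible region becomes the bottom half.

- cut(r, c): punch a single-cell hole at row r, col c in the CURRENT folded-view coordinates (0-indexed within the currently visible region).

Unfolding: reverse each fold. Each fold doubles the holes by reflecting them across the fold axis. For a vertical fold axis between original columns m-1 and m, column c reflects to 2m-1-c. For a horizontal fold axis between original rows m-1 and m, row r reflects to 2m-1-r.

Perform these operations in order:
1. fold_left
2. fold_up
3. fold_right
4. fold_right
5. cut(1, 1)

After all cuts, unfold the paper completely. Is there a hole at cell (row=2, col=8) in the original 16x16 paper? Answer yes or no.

Answer: no

Derivation:
Op 1 fold_left: fold axis v@8; visible region now rows[0,16) x cols[0,8) = 16x8
Op 2 fold_up: fold axis h@8; visible region now rows[0,8) x cols[0,8) = 8x8
Op 3 fold_right: fold axis v@4; visible region now rows[0,8) x cols[4,8) = 8x4
Op 4 fold_right: fold axis v@6; visible region now rows[0,8) x cols[6,8) = 8x2
Op 5 cut(1, 1): punch at orig (1,7); cuts so far [(1, 7)]; region rows[0,8) x cols[6,8) = 8x2
Unfold 1 (reflect across v@6): 2 holes -> [(1, 4), (1, 7)]
Unfold 2 (reflect across v@4): 4 holes -> [(1, 0), (1, 3), (1, 4), (1, 7)]
Unfold 3 (reflect across h@8): 8 holes -> [(1, 0), (1, 3), (1, 4), (1, 7), (14, 0), (14, 3), (14, 4), (14, 7)]
Unfold 4 (reflect across v@8): 16 holes -> [(1, 0), (1, 3), (1, 4), (1, 7), (1, 8), (1, 11), (1, 12), (1, 15), (14, 0), (14, 3), (14, 4), (14, 7), (14, 8), (14, 11), (14, 12), (14, 15)]
Holes: [(1, 0), (1, 3), (1, 4), (1, 7), (1, 8), (1, 11), (1, 12), (1, 15), (14, 0), (14, 3), (14, 4), (14, 7), (14, 8), (14, 11), (14, 12), (14, 15)]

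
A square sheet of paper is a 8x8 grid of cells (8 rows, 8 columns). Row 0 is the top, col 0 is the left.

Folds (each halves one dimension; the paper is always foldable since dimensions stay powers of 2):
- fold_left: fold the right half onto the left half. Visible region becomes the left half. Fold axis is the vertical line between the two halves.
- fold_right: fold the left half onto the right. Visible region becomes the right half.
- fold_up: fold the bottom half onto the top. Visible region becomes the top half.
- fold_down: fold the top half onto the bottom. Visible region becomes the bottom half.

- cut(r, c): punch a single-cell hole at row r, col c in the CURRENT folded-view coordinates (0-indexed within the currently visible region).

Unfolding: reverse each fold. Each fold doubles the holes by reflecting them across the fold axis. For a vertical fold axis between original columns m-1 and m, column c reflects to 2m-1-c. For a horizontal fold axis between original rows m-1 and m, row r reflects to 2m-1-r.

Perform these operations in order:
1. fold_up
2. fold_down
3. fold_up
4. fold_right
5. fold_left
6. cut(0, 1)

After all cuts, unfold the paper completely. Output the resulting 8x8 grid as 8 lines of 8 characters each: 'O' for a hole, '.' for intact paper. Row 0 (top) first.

Op 1 fold_up: fold axis h@4; visible region now rows[0,4) x cols[0,8) = 4x8
Op 2 fold_down: fold axis h@2; visible region now rows[2,4) x cols[0,8) = 2x8
Op 3 fold_up: fold axis h@3; visible region now rows[2,3) x cols[0,8) = 1x8
Op 4 fold_right: fold axis v@4; visible region now rows[2,3) x cols[4,8) = 1x4
Op 5 fold_left: fold axis v@6; visible region now rows[2,3) x cols[4,6) = 1x2
Op 6 cut(0, 1): punch at orig (2,5); cuts so far [(2, 5)]; region rows[2,3) x cols[4,6) = 1x2
Unfold 1 (reflect across v@6): 2 holes -> [(2, 5), (2, 6)]
Unfold 2 (reflect across v@4): 4 holes -> [(2, 1), (2, 2), (2, 5), (2, 6)]
Unfold 3 (reflect across h@3): 8 holes -> [(2, 1), (2, 2), (2, 5), (2, 6), (3, 1), (3, 2), (3, 5), (3, 6)]
Unfold 4 (reflect across h@2): 16 holes -> [(0, 1), (0, 2), (0, 5), (0, 6), (1, 1), (1, 2), (1, 5), (1, 6), (2, 1), (2, 2), (2, 5), (2, 6), (3, 1), (3, 2), (3, 5), (3, 6)]
Unfold 5 (reflect across h@4): 32 holes -> [(0, 1), (0, 2), (0, 5), (0, 6), (1, 1), (1, 2), (1, 5), (1, 6), (2, 1), (2, 2), (2, 5), (2, 6), (3, 1), (3, 2), (3, 5), (3, 6), (4, 1), (4, 2), (4, 5), (4, 6), (5, 1), (5, 2), (5, 5), (5, 6), (6, 1), (6, 2), (6, 5), (6, 6), (7, 1), (7, 2), (7, 5), (7, 6)]

Answer: .OO..OO.
.OO..OO.
.OO..OO.
.OO..OO.
.OO..OO.
.OO..OO.
.OO..OO.
.OO..OO.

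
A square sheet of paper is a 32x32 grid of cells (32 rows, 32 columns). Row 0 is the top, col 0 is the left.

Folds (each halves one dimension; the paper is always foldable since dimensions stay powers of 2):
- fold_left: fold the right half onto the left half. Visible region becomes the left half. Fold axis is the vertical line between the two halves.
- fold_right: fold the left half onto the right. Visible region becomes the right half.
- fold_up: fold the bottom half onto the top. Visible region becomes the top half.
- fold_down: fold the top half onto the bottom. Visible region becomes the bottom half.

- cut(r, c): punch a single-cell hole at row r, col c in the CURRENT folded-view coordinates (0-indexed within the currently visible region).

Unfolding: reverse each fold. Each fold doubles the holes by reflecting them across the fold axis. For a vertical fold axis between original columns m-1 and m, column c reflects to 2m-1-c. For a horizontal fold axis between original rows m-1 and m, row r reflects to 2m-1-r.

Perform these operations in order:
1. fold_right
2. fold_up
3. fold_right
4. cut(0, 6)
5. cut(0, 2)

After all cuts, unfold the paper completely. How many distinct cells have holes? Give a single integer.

Answer: 16

Derivation:
Op 1 fold_right: fold axis v@16; visible region now rows[0,32) x cols[16,32) = 32x16
Op 2 fold_up: fold axis h@16; visible region now rows[0,16) x cols[16,32) = 16x16
Op 3 fold_right: fold axis v@24; visible region now rows[0,16) x cols[24,32) = 16x8
Op 4 cut(0, 6): punch at orig (0,30); cuts so far [(0, 30)]; region rows[0,16) x cols[24,32) = 16x8
Op 5 cut(0, 2): punch at orig (0,26); cuts so far [(0, 26), (0, 30)]; region rows[0,16) x cols[24,32) = 16x8
Unfold 1 (reflect across v@24): 4 holes -> [(0, 17), (0, 21), (0, 26), (0, 30)]
Unfold 2 (reflect across h@16): 8 holes -> [(0, 17), (0, 21), (0, 26), (0, 30), (31, 17), (31, 21), (31, 26), (31, 30)]
Unfold 3 (reflect across v@16): 16 holes -> [(0, 1), (0, 5), (0, 10), (0, 14), (0, 17), (0, 21), (0, 26), (0, 30), (31, 1), (31, 5), (31, 10), (31, 14), (31, 17), (31, 21), (31, 26), (31, 30)]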